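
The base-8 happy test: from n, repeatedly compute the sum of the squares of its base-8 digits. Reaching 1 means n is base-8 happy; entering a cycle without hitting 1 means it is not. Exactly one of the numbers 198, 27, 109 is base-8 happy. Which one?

198: 198 → 45 → 50 → 40 → 25 → 10 → 5 → 25  — repeats 25 (not base-8 happy)
27: 27 → 18 → 8 → 1  — reaches 1 (base-8 happy)
109: 109 → 51 → 45 → 50 → 40 → 25 → 10 → 5 → 25  — repeats 25 (not base-8 happy)

27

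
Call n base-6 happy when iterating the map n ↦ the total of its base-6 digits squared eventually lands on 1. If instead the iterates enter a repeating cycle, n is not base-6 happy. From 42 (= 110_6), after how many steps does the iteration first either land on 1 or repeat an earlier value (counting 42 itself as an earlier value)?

42 = (1,1,0)_6 → 1² + 1² + 0² = 2
2 = (2)_6 → 2² = 4
4 = (4)_6 → 4² = 16
16 = (2,4)_6 → 2² + 4² = 20
20 = (3,2)_6 → 3² + 2² = 13
13 = (2,1)_6 → 2² + 1² = 5
5 = (5)_6 → 5² = 25
25 = (4,1)_6 → 4² + 1² = 17
17 = (2,5)_6 → 2² + 5² = 29
29 = (4,5)_6 → 4² + 5² = 41
41 = (1,0,5)_6 → 1² + 0² + 5² = 26
26 = (4,2)_6 → 4² + 2² = 20  — 20 repeats.
That took 12 steps.

12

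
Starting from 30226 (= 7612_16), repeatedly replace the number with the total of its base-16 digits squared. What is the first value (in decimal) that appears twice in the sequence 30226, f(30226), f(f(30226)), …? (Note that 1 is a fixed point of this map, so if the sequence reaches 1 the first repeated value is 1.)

169

30226 = (7,6,1,2)_16 → 7² + 6² + 1² + 2² = 49 + 36 + 1 + 4 = 90
90 = (5,10)_16 → 5² + 10² = 25 + 100 = 125
125 = (7,13)_16 → 7² + 13² = 49 + 169 = 218
218 = (13,10)_16 → 13² + 10² = 169 + 100 = 269
269 = (1,0,13)_16 → 1² + 0² + 13² = 1 + 0 + 169 = 170
170 = (10,10)_16 → 10² + 10² = 100 + 100 = 200
200 = (12,8)_16 → 12² + 8² = 144 + 64 = 208
208 = (13,0)_16 → 13² + 0² = 169 + 0 = 169
169 = (10,9)_16 → 10² + 9² = 100 + 81 = 181
181 = (11,5)_16 → 11² + 5² = 121 + 25 = 146
146 = (9,2)_16 → 9² + 2² = 81 + 4 = 85
85 = (5,5)_16 → 5² + 5² = 25 + 25 = 50
50 = (3,2)_16 → 3² + 2² = 9 + 4 = 13
13 = (13)_16 → 13² = 169  — 169 already appeared earlier.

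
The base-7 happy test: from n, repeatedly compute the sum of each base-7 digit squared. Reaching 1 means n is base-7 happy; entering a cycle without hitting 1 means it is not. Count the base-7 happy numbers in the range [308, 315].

1

308: 308 → 40 → 50 → 2 → 4 → 16 → 8 → 2  (repeats 2)
309: 309 → 41 → 61 → 27 → 45 → 45  (repeats 45)
310: 310 → 44 → 40 → 50 → 2 → 4 → 16 → 8 → 2  (repeats 2)
311: 311 → 49 → 1  (reaches 1)
312: 312 → 56 → 2 → 4 → 16 → 8 → 2  (repeats 2)
313: 313 → 65 → 9 → 5 → 25 → 25  (repeats 25)
314: 314 → 76 → 46 → 52 → 10 → 10  (repeats 10)
315: 315 → 45 → 45  (repeats 45)
base-7 happy: 311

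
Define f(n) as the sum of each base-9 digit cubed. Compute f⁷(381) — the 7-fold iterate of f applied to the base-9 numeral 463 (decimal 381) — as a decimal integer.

381 = (4,6,3)_9 → 4³ + 6³ + 3³ = 307
307 = (3,7,1)_9 → 3³ + 7³ + 1³ = 371
371 = (4,5,2)_9 → 4³ + 5³ + 2³ = 197
197 = (2,3,8)_9 → 2³ + 3³ + 8³ = 547
547 = (6,6,7)_9 → 6³ + 6³ + 7³ = 775
775 = (1,0,5,1)_9 → 1³ + 0³ + 5³ + 1³ = 127
127 = (1,5,1)_9 → 1³ + 5³ + 1³ = 127

127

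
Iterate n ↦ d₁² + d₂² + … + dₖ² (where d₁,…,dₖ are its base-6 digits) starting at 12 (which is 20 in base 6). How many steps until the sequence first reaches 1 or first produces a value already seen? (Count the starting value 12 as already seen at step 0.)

11

12 = (2,0)_6 → 2² + 0² = 4
4 = (4)_6 → 4² = 16
16 = (2,4)_6 → 2² + 4² = 20
20 = (3,2)_6 → 3² + 2² = 13
13 = (2,1)_6 → 2² + 1² = 5
5 = (5)_6 → 5² = 25
25 = (4,1)_6 → 4² + 1² = 17
17 = (2,5)_6 → 2² + 5² = 29
29 = (4,5)_6 → 4² + 5² = 41
41 = (1,0,5)_6 → 1² + 0² + 5² = 26
26 = (4,2)_6 → 4² + 2² = 20  — 20 repeats.
That took 11 steps.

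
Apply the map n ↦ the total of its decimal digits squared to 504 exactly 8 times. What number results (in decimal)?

145

504 → 41
41 → 17
17 → 50
50 → 25
25 → 29
29 → 85
85 → 89
89 → 145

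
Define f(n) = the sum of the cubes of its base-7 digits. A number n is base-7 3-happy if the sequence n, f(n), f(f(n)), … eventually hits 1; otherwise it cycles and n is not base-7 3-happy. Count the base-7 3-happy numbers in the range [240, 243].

1

240: 240 → 288 → 342 → 648 → 282 → 258 → 342  — not base-7 3-happy
241: 241 → 307 → 433 → 343 → 1  — base-7 3-happy
242: 242 → 344 → 2 → 8 → 2  — not base-7 3-happy
243: 243 → 405 → 219 → 99 → 9 → 9  — not base-7 3-happy
base-7 3-happy: 241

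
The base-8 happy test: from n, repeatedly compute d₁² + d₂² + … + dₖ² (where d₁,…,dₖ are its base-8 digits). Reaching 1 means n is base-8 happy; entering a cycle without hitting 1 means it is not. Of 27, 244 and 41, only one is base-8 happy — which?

27

27: 27 → 18 → 8 → 1  — reaches 1 (base-8 happy)
244: 244 → 61 → 74 → 6 → 36 → 32 → 16 → 4 → 16  — repeats 16 (not base-8 happy)
41: 41 → 26 → 13 → 26  — repeats 26 (not base-8 happy)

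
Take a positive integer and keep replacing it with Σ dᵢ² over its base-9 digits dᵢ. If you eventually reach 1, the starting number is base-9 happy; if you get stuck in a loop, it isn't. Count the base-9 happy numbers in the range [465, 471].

465: 465 → 97 → 51 → 61 → 85 → 17 → 65 → 53 → 89 → 65  — not base-9 happy
466: 466 → 110 → 14 → 26 → 68 → 74 → 68  — not base-9 happy
467: 467 → 125 → 81 → 1  — base-9 happy
468: 468 → 74 → 68 → 74  — not base-9 happy
469: 469 → 75 → 73 → 65 → 53 → 89 → 65  — not base-9 happy
470: 470 → 78 → 100 → 6 → 36 → 16 → 50 → 50  — not base-9 happy
471: 471 → 83 → 5 → 25 → 53 → 89 → 65 → 53  — not base-9 happy
base-9 happy: 467

1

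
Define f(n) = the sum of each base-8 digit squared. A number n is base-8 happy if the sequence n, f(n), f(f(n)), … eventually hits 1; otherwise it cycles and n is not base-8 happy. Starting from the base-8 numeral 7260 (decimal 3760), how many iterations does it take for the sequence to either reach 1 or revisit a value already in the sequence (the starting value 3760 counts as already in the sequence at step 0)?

3760 = (7,2,6,0)_8 → 7² + 2² + 6² + 0² = 89
89 = (1,3,1)_8 → 1² + 3² + 1² = 11
11 = (1,3)_8 → 1² + 3² = 10
10 = (1,2)_8 → 1² + 2² = 5
5 = (5)_8 → 5² = 25
25 = (3,1)_8 → 3² + 1² = 10  — 10 repeats.
That took 6 steps.

6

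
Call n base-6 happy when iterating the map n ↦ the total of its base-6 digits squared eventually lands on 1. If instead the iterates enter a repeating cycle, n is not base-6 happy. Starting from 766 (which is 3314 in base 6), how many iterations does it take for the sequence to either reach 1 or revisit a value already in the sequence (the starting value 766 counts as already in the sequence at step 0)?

766 = (3,3,1,4)_6 → 35
35 = (5,5)_6 → 50
50 = (1,2,2)_6 → 9
9 = (1,3)_6 → 10
10 = (1,4)_6 → 17
17 = (2,5)_6 → 29
29 = (4,5)_6 → 41
41 = (1,0,5)_6 → 26
26 = (4,2)_6 → 20
20 = (3,2)_6 → 13
13 = (2,1)_6 → 5
5 = (5)_6 → 25
25 = (4,1)_6 → 17  — 17 repeats.
That took 13 steps.

13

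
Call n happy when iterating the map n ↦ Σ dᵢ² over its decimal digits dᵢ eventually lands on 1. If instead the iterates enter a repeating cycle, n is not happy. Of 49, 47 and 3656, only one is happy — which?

49

49: 49 → 97 → 130 → 10 → 1  — reaches 1 (happy)
47: 47 → 65 → 61 → 37 → 58 → 89 → 145 → 42 → 20 → 4 → 16 → 37  — repeats 37 (not happy)
3656: 3656 → 106 → 37 → 58 → 89 → 145 → 42 → 20 → 4 → 16 → 37  — repeats 37 (not happy)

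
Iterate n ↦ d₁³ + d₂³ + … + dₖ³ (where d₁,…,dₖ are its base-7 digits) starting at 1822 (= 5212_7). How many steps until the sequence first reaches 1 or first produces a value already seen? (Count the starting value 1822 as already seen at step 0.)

1822 = (5,2,1,2)_7 → 5³ + 2³ + 1³ + 2³ = 142
142 = (2,6,2)_7 → 2³ + 6³ + 2³ = 232
232 = (4,5,1)_7 → 4³ + 5³ + 1³ = 190
190 = (3,6,1)_7 → 3³ + 6³ + 1³ = 244
244 = (4,6,6)_7 → 4³ + 6³ + 6³ = 496
496 = (1,3,0,6)_7 → 1³ + 3³ + 0³ + 6³ = 244  — 244 repeats.
That took 6 steps.

6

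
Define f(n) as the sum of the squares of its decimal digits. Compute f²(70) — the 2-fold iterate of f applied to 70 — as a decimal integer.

97

70 → 7² + 0² = 49 + 0 = 49
49 → 4² + 9² = 16 + 81 = 97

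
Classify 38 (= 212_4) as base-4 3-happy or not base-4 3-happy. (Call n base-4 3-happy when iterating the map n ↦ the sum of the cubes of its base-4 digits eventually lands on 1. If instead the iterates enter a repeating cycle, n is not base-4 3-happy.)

38 = (2,1,2)_4 → 2³ + 1³ + 2³ = 8 + 1 + 8 = 17
17 = (1,0,1)_4 → 1³ + 0³ + 1³ = 1 + 0 + 1 = 2
2 = (2)_4 → 2³ = 8
8 = (2,0)_4 → 2³ + 0³ = 8 + 0 = 8  — 8 already seen; the sequence cycles without reaching 1.

not base-4 3-happy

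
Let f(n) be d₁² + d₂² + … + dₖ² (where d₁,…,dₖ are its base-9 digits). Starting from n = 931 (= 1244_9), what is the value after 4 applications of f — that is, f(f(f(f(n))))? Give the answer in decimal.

53

931 = (1,2,4,4)_9 → 37
37 = (4,1)_9 → 17
17 = (1,8)_9 → 65
65 = (7,2)_9 → 53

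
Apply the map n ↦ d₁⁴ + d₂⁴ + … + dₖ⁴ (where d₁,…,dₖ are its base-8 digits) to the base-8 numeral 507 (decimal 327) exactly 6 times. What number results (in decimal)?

327 = (5,0,7)_8 → 5⁴ + 0⁴ + 7⁴ = 3026
3026 = (5,7,2,2)_8 → 5⁴ + 7⁴ + 2⁴ + 2⁴ = 3058
3058 = (5,7,6,2)_8 → 5⁴ + 7⁴ + 6⁴ + 2⁴ = 4338
4338 = (1,0,3,6,2)_8 → 1⁴ + 0⁴ + 3⁴ + 6⁴ + 2⁴ = 1394
1394 = (2,5,6,2)_8 → 2⁴ + 5⁴ + 6⁴ + 2⁴ = 1953
1953 = (3,6,4,1)_8 → 3⁴ + 6⁴ + 4⁴ + 1⁴ = 1634

1634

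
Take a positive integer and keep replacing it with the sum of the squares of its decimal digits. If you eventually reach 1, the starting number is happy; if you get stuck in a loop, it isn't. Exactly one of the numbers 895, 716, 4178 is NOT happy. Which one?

895

895: 895 → 170 → 50 → 25 → 29 → 85 → 89 → 145 → 42 → 20 → 4 → 16 → 37 → 58 → 89  — repeats 89 (not happy)
716: 716 → 86 → 100 → 1  — reaches 1 (happy)
4178: 4178 → 130 → 10 → 1  — reaches 1 (happy)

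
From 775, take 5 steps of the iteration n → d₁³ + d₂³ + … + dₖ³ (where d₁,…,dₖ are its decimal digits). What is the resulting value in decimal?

775 → 7³ + 7³ + 5³ = 811
811 → 8³ + 1³ + 1³ = 514
514 → 5³ + 1³ + 4³ = 190
190 → 1³ + 9³ + 0³ = 730
730 → 7³ + 3³ + 0³ = 370

370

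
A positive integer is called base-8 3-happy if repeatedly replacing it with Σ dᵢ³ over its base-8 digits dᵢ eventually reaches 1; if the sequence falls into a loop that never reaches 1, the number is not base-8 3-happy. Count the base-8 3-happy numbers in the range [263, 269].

3

263: 263 → 407 → 567 → 560 → 217 → 55 → 559 → 469 → 476 → 434 → 440 → 559  — not base-8 3-happy
264: 264 → 65 → 2 → 8 → 1  — base-8 3-happy
265: 265 → 66 → 9 → 2 → 8 → 1  — base-8 3-happy
266: 266 → 73 → 3 → 27 → 54 → 432 → 432  — not base-8 3-happy
267: 267 → 92 → 92  — not base-8 3-happy
268: 268 → 129 → 9 → 2 → 8 → 1  — base-8 3-happy
269: 269 → 190 → 567 → 560 → 217 → 55 → 559 → 469 → 476 → 434 → 440 → 559  — not base-8 3-happy
base-8 3-happy: 264, 265, 268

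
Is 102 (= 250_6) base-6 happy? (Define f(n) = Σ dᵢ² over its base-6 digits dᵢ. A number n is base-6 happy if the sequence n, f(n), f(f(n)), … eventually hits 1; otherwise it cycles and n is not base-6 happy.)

not base-6 happy

102 = (2,5,0)_6 → 2² + 5² + 0² = 29
29 = (4,5)_6 → 4² + 5² = 41
41 = (1,0,5)_6 → 1² + 0² + 5² = 26
26 = (4,2)_6 → 4² + 2² = 20
20 = (3,2)_6 → 3² + 2² = 13
13 = (2,1)_6 → 2² + 1² = 5
5 = (5)_6 → 5² = 25
25 = (4,1)_6 → 4² + 1² = 17
17 = (2,5)_6 → 2² + 5² = 29  — 29 already seen; the sequence cycles without reaching 1.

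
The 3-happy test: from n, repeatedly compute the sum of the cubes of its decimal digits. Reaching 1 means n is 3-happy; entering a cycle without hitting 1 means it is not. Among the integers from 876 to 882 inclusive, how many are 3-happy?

876: 876 → 1071 → 345 → 216 → 225 → 141 → 66 → 432 → 99 → 1458 → 702 → 351 → 153 → 153  — not 3-happy
877: 877 → 1198 → 1243 → 100 → 1  — 3-happy
878: 878 → 1367 → 587 → 980 → 1241 → 74 → 407 → 407  — not 3-happy
879: 879 → 1584 → 702 → 351 → 153 → 153  — not 3-happy
880: 880 → 1024 → 73 → 370 → 370  — not 3-happy
881: 881 → 1025 → 134 → 92 → 737 → 713 → 371 → 371  — not 3-happy
882: 882 → 1032 → 36 → 243 → 99 → 1458 → 702 → 351 → 153 → 153  — not 3-happy
3-happy: 877

1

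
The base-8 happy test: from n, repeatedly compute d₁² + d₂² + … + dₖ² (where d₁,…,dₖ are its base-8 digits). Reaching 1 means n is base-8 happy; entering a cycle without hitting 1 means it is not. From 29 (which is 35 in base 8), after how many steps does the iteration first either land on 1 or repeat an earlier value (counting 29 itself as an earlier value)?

29 = (3,5)_8 → 3² + 5² = 34
34 = (4,2)_8 → 4² + 2² = 20
20 = (2,4)_8 → 2² + 4² = 20  — 20 repeats.
That took 3 steps.

3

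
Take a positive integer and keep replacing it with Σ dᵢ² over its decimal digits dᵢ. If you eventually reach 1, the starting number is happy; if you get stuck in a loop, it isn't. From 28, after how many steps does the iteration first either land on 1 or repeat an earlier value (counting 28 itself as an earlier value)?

28 → 2² + 8² = 68
68 → 6² + 8² = 100
100 → 1² + 0² + 0² = 1  — reached 1.
That took 3 steps.

3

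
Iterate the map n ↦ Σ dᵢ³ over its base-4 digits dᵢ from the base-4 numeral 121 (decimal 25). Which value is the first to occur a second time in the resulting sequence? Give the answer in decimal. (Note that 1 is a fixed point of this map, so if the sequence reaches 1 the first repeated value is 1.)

1

25 = (1,2,1)_4 → 1³ + 2³ + 1³ = 10
10 = (2,2)_4 → 2³ + 2³ = 16
16 = (1,0,0)_4 → 1³ + 0³ + 0³ = 1  — reached the fixed point 1.
1 → 1, so 1 is the first repeated value.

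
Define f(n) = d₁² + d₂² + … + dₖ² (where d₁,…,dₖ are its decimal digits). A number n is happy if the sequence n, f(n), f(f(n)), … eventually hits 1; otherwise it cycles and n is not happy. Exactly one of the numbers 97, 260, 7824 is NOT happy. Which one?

97: 97 → 130 → 10 → 1  — reaches 1 (happy)
260: 260 → 40 → 16 → 37 → 58 → 89 → 145 → 42 → 20 → 4 → 16  — repeats 16 (not happy)
7824: 7824 → 133 → 19 → 82 → 68 → 100 → 1  — reaches 1 (happy)

260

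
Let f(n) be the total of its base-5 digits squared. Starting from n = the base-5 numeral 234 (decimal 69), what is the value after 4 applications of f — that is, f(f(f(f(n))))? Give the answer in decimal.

13

69 = (2,3,4)_5 → 2² + 3² + 4² = 29
29 = (1,0,4)_5 → 1² + 0² + 4² = 17
17 = (3,2)_5 → 3² + 2² = 13
13 = (2,3)_5 → 2² + 3² = 13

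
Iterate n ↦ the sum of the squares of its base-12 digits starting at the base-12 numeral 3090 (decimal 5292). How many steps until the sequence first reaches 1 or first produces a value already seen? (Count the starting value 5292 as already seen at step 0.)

5292 = (3,0,9,0)_12 → 3² + 0² + 9² + 0² = 90
90 = (7,6)_12 → 7² + 6² = 85
85 = (7,1)_12 → 7² + 1² = 50
50 = (4,2)_12 → 4² + 2² = 20
20 = (1,8)_12 → 1² + 8² = 65
65 = (5,5)_12 → 5² + 5² = 50  — 50 repeats.
That took 6 steps.

6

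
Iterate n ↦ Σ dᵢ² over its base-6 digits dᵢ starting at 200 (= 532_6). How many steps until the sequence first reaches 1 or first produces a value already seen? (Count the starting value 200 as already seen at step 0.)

10

200 = (5,3,2)_6 → 5² + 3² + 2² = 38
38 = (1,0,2)_6 → 1² + 0² + 2² = 5
5 = (5)_6 → 5² = 25
25 = (4,1)_6 → 4² + 1² = 17
17 = (2,5)_6 → 2² + 5² = 29
29 = (4,5)_6 → 4² + 5² = 41
41 = (1,0,5)_6 → 1² + 0² + 5² = 26
26 = (4,2)_6 → 4² + 2² = 20
20 = (3,2)_6 → 3² + 2² = 13
13 = (2,1)_6 → 2² + 1² = 5  — 5 repeats.
That took 10 steps.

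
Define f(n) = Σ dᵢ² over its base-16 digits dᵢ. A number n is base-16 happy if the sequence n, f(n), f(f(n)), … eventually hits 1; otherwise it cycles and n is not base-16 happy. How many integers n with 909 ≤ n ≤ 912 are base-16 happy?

1

909: 909 → 242 → 229 → 221 → 338 → 30 → 197 → 169 → 181 → 146 → 85 → 50 → 13 → 169  — not base-16 happy
910: 910 → 269 → 170 → 200 → 208 → 169 → 181 → 146 → 85 → 50 → 13 → 169  — not base-16 happy
911: 911 → 298 → 105 → 117 → 74 → 116 → 65 → 17 → 2 → 4 → 16 → 1  — base-16 happy
912: 912 → 90 → 125 → 218 → 269 → 170 → 200 → 208 → 169 → 181 → 146 → 85 → 50 → 13 → 169  — not base-16 happy
base-16 happy: 911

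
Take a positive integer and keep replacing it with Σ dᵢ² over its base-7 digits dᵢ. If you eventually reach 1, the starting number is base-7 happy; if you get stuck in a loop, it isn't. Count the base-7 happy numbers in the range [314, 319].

1

314: 314 → 76 → 46 → 52 → 10 → 10  (repeats 10)
315: 315 → 45 → 45  (repeats 45)
316: 316 → 46 → 52 → 10 → 10  (repeats 10)
317: 317 → 49 → 1  (reaches 1)
318: 318 → 54 → 26 → 34 → 52 → 10 → 10  (repeats 10)
319: 319 → 61 → 27 → 45 → 45  (repeats 45)
base-7 happy: 317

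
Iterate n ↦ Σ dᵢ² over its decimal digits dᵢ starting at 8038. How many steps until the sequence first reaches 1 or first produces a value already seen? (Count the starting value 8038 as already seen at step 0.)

8038 → 8² + 0² + 3² + 8² = 137
137 → 1² + 3² + 7² = 59
59 → 5² + 9² = 106
106 → 1² + 0² + 6² = 37
37 → 3² + 7² = 58
58 → 5² + 8² = 89
89 → 8² + 9² = 145
145 → 1² + 4² + 5² = 42
42 → 4² + 2² = 20
20 → 2² + 0² = 4
4 → 4² = 16
16 → 1² + 6² = 37  — 37 repeats.
That took 12 steps.

12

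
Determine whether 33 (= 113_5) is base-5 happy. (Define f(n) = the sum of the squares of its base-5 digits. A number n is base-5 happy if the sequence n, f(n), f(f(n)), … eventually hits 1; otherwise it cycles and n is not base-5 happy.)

33 = (1,1,3)_5 → 1² + 1² + 3² = 1 + 1 + 9 = 11
11 = (2,1)_5 → 2² + 1² = 4 + 1 = 5
5 = (1,0)_5 → 1² + 0² = 1 + 0 = 1  — reached 1.

base-5 happy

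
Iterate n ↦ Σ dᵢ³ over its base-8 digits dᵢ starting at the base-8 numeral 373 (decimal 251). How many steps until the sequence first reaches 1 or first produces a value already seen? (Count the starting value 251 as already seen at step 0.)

15

251 = (3,7,3)_8 → 3³ + 7³ + 3³ = 27 + 343 + 27 = 397
397 = (6,1,5)_8 → 6³ + 1³ + 5³ = 216 + 1 + 125 = 342
342 = (5,2,6)_8 → 5³ + 2³ + 6³ = 125 + 8 + 216 = 349
349 = (5,3,5)_8 → 5³ + 3³ + 5³ = 125 + 27 + 125 = 277
277 = (4,2,5)_8 → 4³ + 2³ + 5³ = 64 + 8 + 125 = 197
197 = (3,0,5)_8 → 3³ + 0³ + 5³ = 27 + 0 + 125 = 152
152 = (2,3,0)_8 → 2³ + 3³ + 0³ = 8 + 27 + 0 = 35
35 = (4,3)_8 → 4³ + 3³ = 64 + 27 = 91
91 = (1,3,3)_8 → 1³ + 3³ + 3³ = 1 + 27 + 27 = 55
55 = (6,7)_8 → 6³ + 7³ = 216 + 343 = 559
559 = (1,0,5,7)_8 → 1³ + 0³ + 5³ + 7³ = 1 + 0 + 125 + 343 = 469
469 = (7,2,5)_8 → 7³ + 2³ + 5³ = 343 + 8 + 125 = 476
476 = (7,3,4)_8 → 7³ + 3³ + 4³ = 343 + 27 + 64 = 434
434 = (6,6,2)_8 → 6³ + 6³ + 2³ = 216 + 216 + 8 = 440
440 = (6,7,0)_8 → 6³ + 7³ + 0³ = 216 + 343 + 0 = 559  — 559 repeats.
That took 15 steps.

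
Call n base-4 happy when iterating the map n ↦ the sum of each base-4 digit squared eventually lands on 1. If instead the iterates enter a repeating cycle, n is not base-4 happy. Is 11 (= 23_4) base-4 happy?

base-4 happy

11 = (2,3)_4 → 2² + 3² = 13
13 = (3,1)_4 → 3² + 1² = 10
10 = (2,2)_4 → 2² + 2² = 8
8 = (2,0)_4 → 2² + 0² = 4
4 = (1,0)_4 → 1² + 0² = 1  — reached 1.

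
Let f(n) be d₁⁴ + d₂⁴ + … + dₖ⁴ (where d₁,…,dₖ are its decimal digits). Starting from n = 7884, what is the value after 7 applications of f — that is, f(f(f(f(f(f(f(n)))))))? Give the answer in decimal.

7939

7884 → 7⁴ + 8⁴ + 8⁴ + 4⁴ = 10849
10849 → 1⁴ + 0⁴ + 8⁴ + 4⁴ + 9⁴ = 10914
10914 → 1⁴ + 0⁴ + 9⁴ + 1⁴ + 4⁴ = 6819
6819 → 6⁴ + 8⁴ + 1⁴ + 9⁴ = 11954
11954 → 1⁴ + 1⁴ + 9⁴ + 5⁴ + 4⁴ = 7444
7444 → 7⁴ + 4⁴ + 4⁴ + 4⁴ = 3169
3169 → 3⁴ + 1⁴ + 6⁴ + 9⁴ = 7939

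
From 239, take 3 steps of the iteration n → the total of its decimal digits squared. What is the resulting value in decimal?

130

239 → 94
94 → 97
97 → 130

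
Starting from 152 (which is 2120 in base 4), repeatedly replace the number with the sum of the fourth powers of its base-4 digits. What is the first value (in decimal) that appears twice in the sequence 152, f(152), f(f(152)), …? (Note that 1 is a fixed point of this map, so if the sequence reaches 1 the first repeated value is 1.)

1

152 = (2,1,2,0)_4 → 2⁴ + 1⁴ + 2⁴ + 0⁴ = 16 + 1 + 16 + 0 = 33
33 = (2,0,1)_4 → 2⁴ + 0⁴ + 1⁴ = 16 + 0 + 1 = 17
17 = (1,0,1)_4 → 1⁴ + 0⁴ + 1⁴ = 1 + 0 + 1 = 2
2 = (2)_4 → 2⁴ = 16
16 = (1,0,0)_4 → 1⁴ + 0⁴ + 0⁴ = 1 + 0 + 0 = 1  — reached the fixed point 1.
1 → 1, so 1 is the first repeated value.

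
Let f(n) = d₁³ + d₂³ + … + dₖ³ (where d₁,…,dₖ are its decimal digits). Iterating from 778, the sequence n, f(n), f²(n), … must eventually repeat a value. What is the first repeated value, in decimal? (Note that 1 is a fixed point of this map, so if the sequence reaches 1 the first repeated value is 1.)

1

778 → 7³ + 7³ + 8³ = 343 + 343 + 512 = 1198
1198 → 1³ + 1³ + 9³ + 8³ = 1 + 1 + 729 + 512 = 1243
1243 → 1³ + 2³ + 4³ + 3³ = 1 + 8 + 64 + 27 = 100
100 → 1³ + 0³ + 0³ = 1 + 0 + 0 = 1  — reached the fixed point 1.
1 → 1, so 1 is the first repeated value.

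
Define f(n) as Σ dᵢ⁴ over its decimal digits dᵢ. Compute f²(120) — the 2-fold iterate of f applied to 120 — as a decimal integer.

120 → 1⁴ + 2⁴ + 0⁴ = 17
17 → 1⁴ + 7⁴ = 2402

2402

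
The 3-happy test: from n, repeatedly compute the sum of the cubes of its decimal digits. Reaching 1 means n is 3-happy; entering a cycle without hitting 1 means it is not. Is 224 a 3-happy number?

not 3-happy

224 → 2³ + 2³ + 4³ = 8 + 8 + 64 = 80
80 → 8³ + 0³ = 512 + 0 = 512
512 → 5³ + 1³ + 2³ = 125 + 1 + 8 = 134
134 → 1³ + 3³ + 4³ = 1 + 27 + 64 = 92
92 → 9³ + 2³ = 729 + 8 = 737
737 → 7³ + 3³ + 7³ = 343 + 27 + 343 = 713
713 → 7³ + 1³ + 3³ = 343 + 1 + 27 = 371
371 → 3³ + 7³ + 1³ = 27 + 343 + 1 = 371  — 371 already seen; the sequence cycles without reaching 1.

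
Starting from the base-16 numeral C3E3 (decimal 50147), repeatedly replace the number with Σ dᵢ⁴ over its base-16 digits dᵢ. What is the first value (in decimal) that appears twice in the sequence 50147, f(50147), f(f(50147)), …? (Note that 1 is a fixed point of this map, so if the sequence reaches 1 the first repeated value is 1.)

47314

50147 = (12,3,14,3)_16 → 12⁴ + 3⁴ + 14⁴ + 3⁴ = 20736 + 81 + 38416 + 81 = 59314
59314 = (14,7,11,2)_16 → 14⁴ + 7⁴ + 11⁴ + 2⁴ = 38416 + 2401 + 14641 + 16 = 55474
55474 = (13,8,11,2)_16 → 13⁴ + 8⁴ + 11⁴ + 2⁴ = 28561 + 4096 + 14641 + 16 = 47314
47314 = (11,8,13,2)_16 → 11⁴ + 8⁴ + 13⁴ + 2⁴ = 14641 + 4096 + 28561 + 16 = 47314  — 47314 already appeared earlier.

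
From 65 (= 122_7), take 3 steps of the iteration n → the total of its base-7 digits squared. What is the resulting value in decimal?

25

65 = (1,2,2)_7 → 1² + 2² + 2² = 1 + 4 + 4 = 9
9 = (1,2)_7 → 1² + 2² = 1 + 4 = 5
5 = (5)_7 → 5² = 25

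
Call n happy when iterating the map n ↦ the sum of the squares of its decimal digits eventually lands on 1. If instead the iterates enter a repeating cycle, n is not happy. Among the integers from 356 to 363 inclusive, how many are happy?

356: 356 → 70 → 49 → 97 → 130 → 10 → 1  — happy
357: 357 → 83 → 73 → 58 → 89 → 145 → 42 → 20 → 4 → 16 → 37 → 58  — not happy
358: 358 → 98 → 145 → 42 → 20 → 4 → 16 → 37 → 58 → 89 → 145  — not happy
359: 359 → 115 → 27 → 53 → 34 → 25 → 29 → 85 → 89 → 145 → 42 → 20 → 4 → 16 → 37 → 58 → 89  — not happy
360: 360 → 45 → 41 → 17 → 50 → 25 → 29 → 85 → 89 → 145 → 42 → 20 → 4 → 16 → 37 → 58 → 89  — not happy
361: 361 → 46 → 52 → 29 → 85 → 89 → 145 → 42 → 20 → 4 → 16 → 37 → 58 → 89  — not happy
362: 362 → 49 → 97 → 130 → 10 → 1  — happy
363: 363 → 54 → 41 → 17 → 50 → 25 → 29 → 85 → 89 → 145 → 42 → 20 → 4 → 16 → 37 → 58 → 89  — not happy
happy: 356, 362

2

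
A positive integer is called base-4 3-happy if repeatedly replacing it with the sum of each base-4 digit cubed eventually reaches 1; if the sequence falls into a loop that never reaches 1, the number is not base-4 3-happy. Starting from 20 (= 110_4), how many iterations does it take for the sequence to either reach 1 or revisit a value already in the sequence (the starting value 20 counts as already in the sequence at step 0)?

20 = (1,1,0)_4 → 1³ + 1³ + 0³ = 2
2 = (2)_4 → 2³ = 8
8 = (2,0)_4 → 2³ + 0³ = 8  — 8 repeats.
That took 3 steps.

3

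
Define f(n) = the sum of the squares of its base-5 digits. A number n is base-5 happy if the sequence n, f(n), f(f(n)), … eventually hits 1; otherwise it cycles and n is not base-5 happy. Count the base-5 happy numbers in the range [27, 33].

2

27: 27 → 5 → 1  (reaches 1)
28: 28 → 10 → 4 → 16 → 10  (repeats 10)
29: 29 → 17 → 13 → 13  (repeats 13)
30: 30 → 2 → 4 → 16 → 10 → 4  (repeats 4)
31: 31 → 3 → 9 → 17 → 13 → 13  (repeats 13)
32: 32 → 6 → 2 → 4 → 16 → 10 → 4  (repeats 4)
33: 33 → 11 → 5 → 1  (reaches 1)
base-5 happy: 27, 33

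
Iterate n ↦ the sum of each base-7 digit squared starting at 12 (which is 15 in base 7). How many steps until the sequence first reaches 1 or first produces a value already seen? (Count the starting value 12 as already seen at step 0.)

5

12 = (1,5)_7 → 26
26 = (3,5)_7 → 34
34 = (4,6)_7 → 52
52 = (1,0,3)_7 → 10
10 = (1,3)_7 → 10  — 10 repeats.
That took 5 steps.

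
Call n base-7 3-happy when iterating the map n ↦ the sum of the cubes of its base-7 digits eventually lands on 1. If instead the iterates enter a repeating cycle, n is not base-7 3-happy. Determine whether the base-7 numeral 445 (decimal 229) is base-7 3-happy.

not base-7 3-happy

229 = (4,4,5)_7 → 4³ + 4³ + 5³ = 64 + 64 + 125 = 253
253 = (5,1,1)_7 → 5³ + 1³ + 1³ = 125 + 1 + 1 = 127
127 = (2,4,1)_7 → 2³ + 4³ + 1³ = 8 + 64 + 1 = 73
73 = (1,3,3)_7 → 1³ + 3³ + 3³ = 1 + 27 + 27 = 55
55 = (1,0,6)_7 → 1³ + 0³ + 6³ = 1 + 0 + 216 = 217
217 = (4,3,0)_7 → 4³ + 3³ + 0³ = 64 + 27 + 0 = 91
91 = (1,6,0)_7 → 1³ + 6³ + 0³ = 1 + 216 + 0 = 217  — 217 already seen; the sequence cycles without reaching 1.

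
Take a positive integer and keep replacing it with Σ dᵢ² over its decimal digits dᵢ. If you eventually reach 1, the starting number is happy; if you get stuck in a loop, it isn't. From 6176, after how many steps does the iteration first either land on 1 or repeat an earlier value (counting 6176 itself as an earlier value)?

6176 → 6² + 1² + 7² + 6² = 122
122 → 1² + 2² + 2² = 9
9 → 9² = 81
81 → 8² + 1² = 65
65 → 6² + 5² = 61
61 → 6² + 1² = 37
37 → 3² + 7² = 58
58 → 5² + 8² = 89
89 → 8² + 9² = 145
145 → 1² + 4² + 5² = 42
42 → 4² + 2² = 20
20 → 2² + 0² = 4
4 → 4² = 16
16 → 1² + 6² = 37  — 37 repeats.
That took 14 steps.

14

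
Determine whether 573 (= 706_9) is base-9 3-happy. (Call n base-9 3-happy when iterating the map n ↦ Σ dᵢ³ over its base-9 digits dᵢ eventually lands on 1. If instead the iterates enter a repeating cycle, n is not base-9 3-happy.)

573 = (7,0,6)_9 → 7³ + 0³ + 6³ = 343 + 0 + 216 = 559
559 = (6,8,1)_9 → 6³ + 8³ + 1³ = 216 + 512 + 1 = 729
729 = (1,0,0,0)_9 → 1³ + 0³ + 0³ + 0³ = 1 + 0 + 0 + 0 = 1  — reached 1.

base-9 3-happy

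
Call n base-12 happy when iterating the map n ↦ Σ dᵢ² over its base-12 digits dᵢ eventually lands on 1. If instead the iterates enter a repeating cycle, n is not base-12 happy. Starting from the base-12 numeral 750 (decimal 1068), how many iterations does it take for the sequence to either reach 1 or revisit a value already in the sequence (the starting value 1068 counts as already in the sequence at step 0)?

1068 = (7,5,0)_12 → 74
74 = (6,2)_12 → 40
40 = (3,4)_12 → 25
25 = (2,1)_12 → 5
5 = (5)_12 → 25  — 25 repeats.
That took 5 steps.

5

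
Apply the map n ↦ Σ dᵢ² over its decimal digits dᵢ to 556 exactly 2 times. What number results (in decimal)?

556 → 5² + 5² + 6² = 25 + 25 + 36 = 86
86 → 8² + 6² = 64 + 36 = 100

100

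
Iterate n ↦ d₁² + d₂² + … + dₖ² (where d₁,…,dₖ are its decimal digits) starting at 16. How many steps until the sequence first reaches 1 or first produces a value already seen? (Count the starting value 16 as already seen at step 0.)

8

16 → 1² + 6² = 1 + 36 = 37
37 → 3² + 7² = 9 + 49 = 58
58 → 5² + 8² = 25 + 64 = 89
89 → 8² + 9² = 64 + 81 = 145
145 → 1² + 4² + 5² = 1 + 16 + 25 = 42
42 → 4² + 2² = 16 + 4 = 20
20 → 2² + 0² = 4 + 0 = 4
4 → 4² = 16  — 16 repeats.
That took 8 steps.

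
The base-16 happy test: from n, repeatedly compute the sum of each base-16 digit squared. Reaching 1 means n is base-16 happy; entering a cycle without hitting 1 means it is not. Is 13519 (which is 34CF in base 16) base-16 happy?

13519 = (3,4,12,15)_16 → 394
394 = (1,8,10)_16 → 165
165 = (10,5)_16 → 125
125 = (7,13)_16 → 218
218 = (13,10)_16 → 269
269 = (1,0,13)_16 → 170
170 = (10,10)_16 → 200
200 = (12,8)_16 → 208
208 = (13,0)_16 → 169
169 = (10,9)_16 → 181
181 = (11,5)_16 → 146
146 = (9,2)_16 → 85
85 = (5,5)_16 → 50
50 = (3,2)_16 → 13
13 = (13)_16 → 169  — 169 already seen; the sequence cycles without reaching 1.

not base-16 happy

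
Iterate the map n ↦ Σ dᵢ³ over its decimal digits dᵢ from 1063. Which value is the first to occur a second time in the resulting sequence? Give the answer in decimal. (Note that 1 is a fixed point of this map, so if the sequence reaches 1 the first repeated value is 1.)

1063 → 1³ + 0³ + 6³ + 3³ = 244
244 → 2³ + 4³ + 4³ = 136
136 → 1³ + 3³ + 6³ = 244  — 244 already appeared earlier.

244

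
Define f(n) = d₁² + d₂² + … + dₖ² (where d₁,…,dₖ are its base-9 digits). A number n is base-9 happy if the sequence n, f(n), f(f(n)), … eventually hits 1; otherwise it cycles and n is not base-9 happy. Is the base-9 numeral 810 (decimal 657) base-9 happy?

not base-9 happy

657 = (8,1,0)_9 → 8² + 1² + 0² = 65
65 = (7,2)_9 → 7² + 2² = 53
53 = (5,8)_9 → 5² + 8² = 89
89 = (1,0,8)_9 → 1² + 0² + 8² = 65  — 65 already seen; the sequence cycles without reaching 1.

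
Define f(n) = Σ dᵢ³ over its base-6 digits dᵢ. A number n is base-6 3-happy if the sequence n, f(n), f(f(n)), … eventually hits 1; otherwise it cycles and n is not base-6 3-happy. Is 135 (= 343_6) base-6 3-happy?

135 = (3,4,3)_6 → 118
118 = (3,1,4)_6 → 92
92 = (2,3,2)_6 → 43
43 = (1,1,1)_6 → 3
3 = (3)_6 → 27
27 = (4,3)_6 → 91
91 = (2,3,1)_6 → 36
36 = (1,0,0)_6 → 1  — reached 1.

base-6 3-happy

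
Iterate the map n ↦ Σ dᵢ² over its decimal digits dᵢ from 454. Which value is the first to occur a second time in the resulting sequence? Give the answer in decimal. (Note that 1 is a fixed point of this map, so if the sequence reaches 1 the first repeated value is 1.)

454 → 57
57 → 74
74 → 65
65 → 61
61 → 37
37 → 58
58 → 89
89 → 145
145 → 42
42 → 20
20 → 4
4 → 16
16 → 37  — 37 already appeared earlier.

37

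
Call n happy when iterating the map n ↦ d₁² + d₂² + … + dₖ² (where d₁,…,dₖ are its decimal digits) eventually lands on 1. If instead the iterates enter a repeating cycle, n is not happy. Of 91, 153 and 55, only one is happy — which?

91

91: 91 → 82 → 68 → 100 → 1  — reaches 1 (happy)
153: 153 → 35 → 34 → 25 → 29 → 85 → 89 → 145 → 42 → 20 → 4 → 16 → 37 → 58 → 89  — repeats 89 (not happy)
55: 55 → 50 → 25 → 29 → 85 → 89 → 145 → 42 → 20 → 4 → 16 → 37 → 58 → 89  — repeats 89 (not happy)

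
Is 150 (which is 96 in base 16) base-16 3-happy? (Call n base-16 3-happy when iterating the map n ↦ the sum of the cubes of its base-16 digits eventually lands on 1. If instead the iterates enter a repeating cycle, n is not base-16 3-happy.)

not base-16 3-happy

150 = (9,6)_16 → 9³ + 6³ = 729 + 216 = 945
945 = (3,11,1)_16 → 3³ + 11³ + 1³ = 27 + 1331 + 1 = 1359
1359 = (5,4,15)_16 → 5³ + 4³ + 15³ = 125 + 64 + 3375 = 3564
3564 = (13,14,12)_16 → 13³ + 14³ + 12³ = 2197 + 2744 + 1728 = 6669
6669 = (1,10,0,13)_16 → 1³ + 10³ + 0³ + 13³ = 1 + 1000 + 0 + 2197 = 3198
3198 = (12,7,14)_16 → 12³ + 7³ + 14³ = 1728 + 343 + 2744 = 4815
4815 = (1,2,12,15)_16 → 1³ + 2³ + 12³ + 15³ = 1 + 8 + 1728 + 3375 = 5112
5112 = (1,3,15,8)_16 → 1³ + 3³ + 15³ + 8³ = 1 + 27 + 3375 + 512 = 3915
3915 = (15,4,11)_16 → 15³ + 4³ + 11³ = 3375 + 64 + 1331 = 4770
4770 = (1,2,10,2)_16 → 1³ + 2³ + 10³ + 2³ = 1 + 8 + 1000 + 8 = 1017
1017 = (3,15,9)_16 → 3³ + 15³ + 9³ = 27 + 3375 + 729 = 4131
4131 = (1,0,2,3)_16 → 1³ + 0³ + 2³ + 3³ = 1 + 0 + 8 + 27 = 36
36 = (2,4)_16 → 2³ + 4³ = 8 + 64 = 72
72 = (4,8)_16 → 4³ + 8³ = 64 + 512 = 576
576 = (2,4,0)_16 → 2³ + 4³ + 0³ = 8 + 64 + 0 = 72  — 72 already seen; the sequence cycles without reaching 1.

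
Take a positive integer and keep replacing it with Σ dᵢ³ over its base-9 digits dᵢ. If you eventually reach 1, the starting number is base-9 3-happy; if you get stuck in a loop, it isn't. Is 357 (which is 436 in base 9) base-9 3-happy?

not base-9 3-happy

357 = (4,3,6)_9 → 4³ + 3³ + 6³ = 64 + 27 + 216 = 307
307 = (3,7,1)_9 → 3³ + 7³ + 1³ = 27 + 343 + 1 = 371
371 = (4,5,2)_9 → 4³ + 5³ + 2³ = 64 + 125 + 8 = 197
197 = (2,3,8)_9 → 2³ + 3³ + 8³ = 8 + 27 + 512 = 547
547 = (6,6,7)_9 → 6³ + 6³ + 7³ = 216 + 216 + 343 = 775
775 = (1,0,5,1)_9 → 1³ + 0³ + 5³ + 1³ = 1 + 0 + 125 + 1 = 127
127 = (1,5,1)_9 → 1³ + 5³ + 1³ = 1 + 125 + 1 = 127  — 127 already seen; the sequence cycles without reaching 1.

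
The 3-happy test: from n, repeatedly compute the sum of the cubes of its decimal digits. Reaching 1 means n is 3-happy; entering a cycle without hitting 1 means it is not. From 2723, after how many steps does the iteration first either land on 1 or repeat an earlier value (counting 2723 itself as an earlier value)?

2723 → 2³ + 7³ + 2³ + 3³ = 386
386 → 3³ + 8³ + 6³ = 755
755 → 7³ + 5³ + 5³ = 593
593 → 5³ + 9³ + 3³ = 881
881 → 8³ + 8³ + 1³ = 1025
1025 → 1³ + 0³ + 2³ + 5³ = 134
134 → 1³ + 3³ + 4³ = 92
92 → 9³ + 2³ = 737
737 → 7³ + 3³ + 7³ = 713
713 → 7³ + 1³ + 3³ = 371
371 → 3³ + 7³ + 1³ = 371  — 371 repeats.
That took 11 steps.

11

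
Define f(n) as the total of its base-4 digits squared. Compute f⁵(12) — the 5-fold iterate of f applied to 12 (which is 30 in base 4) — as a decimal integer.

12 = (3,0)_4 → 3² + 0² = 9 + 0 = 9
9 = (2,1)_4 → 2² + 1² = 4 + 1 = 5
5 = (1,1)_4 → 1² + 1² = 1 + 1 = 2
2 = (2)_4 → 2² = 4
4 = (1,0)_4 → 1² + 0² = 1 + 0 = 1

1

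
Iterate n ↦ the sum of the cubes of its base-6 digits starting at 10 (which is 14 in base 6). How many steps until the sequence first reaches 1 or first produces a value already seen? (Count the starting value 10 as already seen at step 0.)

3

10 = (1,4)_6 → 1³ + 4³ = 65
65 = (1,4,5)_6 → 1³ + 4³ + 5³ = 190
190 = (5,1,4)_6 → 5³ + 1³ + 4³ = 190  — 190 repeats.
That took 3 steps.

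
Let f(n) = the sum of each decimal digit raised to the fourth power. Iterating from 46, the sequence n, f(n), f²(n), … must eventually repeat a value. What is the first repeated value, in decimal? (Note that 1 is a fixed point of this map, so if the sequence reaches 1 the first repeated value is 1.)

46 → 4⁴ + 6⁴ = 1552
1552 → 1⁴ + 5⁴ + 5⁴ + 2⁴ = 1267
1267 → 1⁴ + 2⁴ + 6⁴ + 7⁴ = 3714
3714 → 3⁴ + 7⁴ + 1⁴ + 4⁴ = 2739
2739 → 2⁴ + 7⁴ + 3⁴ + 9⁴ = 9059
9059 → 9⁴ + 0⁴ + 5⁴ + 9⁴ = 13747
13747 → 1⁴ + 3⁴ + 7⁴ + 4⁴ + 7⁴ = 5140
5140 → 5⁴ + 1⁴ + 4⁴ + 0⁴ = 882
882 → 8⁴ + 8⁴ + 2⁴ = 8208
8208 → 8⁴ + 2⁴ + 0⁴ + 8⁴ = 8208  — 8208 already appeared earlier.

8208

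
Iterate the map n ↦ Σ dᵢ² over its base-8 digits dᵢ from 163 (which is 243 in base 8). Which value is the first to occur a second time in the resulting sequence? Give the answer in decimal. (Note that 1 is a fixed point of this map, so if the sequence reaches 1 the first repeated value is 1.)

20

163 = (2,4,3)_8 → 2² + 4² + 3² = 29
29 = (3,5)_8 → 3² + 5² = 34
34 = (4,2)_8 → 4² + 2² = 20
20 = (2,4)_8 → 2² + 4² = 20  — 20 already appeared earlier.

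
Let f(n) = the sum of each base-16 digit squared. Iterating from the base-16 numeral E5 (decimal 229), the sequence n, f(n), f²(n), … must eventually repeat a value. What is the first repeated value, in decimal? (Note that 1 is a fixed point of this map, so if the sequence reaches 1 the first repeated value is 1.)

169

229 = (14,5)_16 → 14² + 5² = 196 + 25 = 221
221 = (13,13)_16 → 13² + 13² = 169 + 169 = 338
338 = (1,5,2)_16 → 1² + 5² + 2² = 1 + 25 + 4 = 30
30 = (1,14)_16 → 1² + 14² = 1 + 196 = 197
197 = (12,5)_16 → 12² + 5² = 144 + 25 = 169
169 = (10,9)_16 → 10² + 9² = 100 + 81 = 181
181 = (11,5)_16 → 11² + 5² = 121 + 25 = 146
146 = (9,2)_16 → 9² + 2² = 81 + 4 = 85
85 = (5,5)_16 → 5² + 5² = 25 + 25 = 50
50 = (3,2)_16 → 3² + 2² = 9 + 4 = 13
13 = (13)_16 → 13² = 169  — 169 already appeared earlier.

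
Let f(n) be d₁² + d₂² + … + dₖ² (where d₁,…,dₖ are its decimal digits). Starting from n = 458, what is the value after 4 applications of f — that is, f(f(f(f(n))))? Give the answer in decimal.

458 → 4² + 5² + 8² = 105
105 → 1² + 0² + 5² = 26
26 → 2² + 6² = 40
40 → 4² + 0² = 16

16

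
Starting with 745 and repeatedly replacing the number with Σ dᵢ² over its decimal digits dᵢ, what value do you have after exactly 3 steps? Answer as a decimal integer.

65

745 → 7² + 4² + 5² = 49 + 16 + 25 = 90
90 → 9² + 0² = 81 + 0 = 81
81 → 8² + 1² = 64 + 1 = 65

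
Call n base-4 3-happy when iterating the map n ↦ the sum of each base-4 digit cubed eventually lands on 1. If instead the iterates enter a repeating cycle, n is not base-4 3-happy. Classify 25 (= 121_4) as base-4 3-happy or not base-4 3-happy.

base-4 3-happy

25 = (1,2,1)_4 → 1³ + 2³ + 1³ = 1 + 8 + 1 = 10
10 = (2,2)_4 → 2³ + 2³ = 8 + 8 = 16
16 = (1,0,0)_4 → 1³ + 0³ + 0³ = 1 + 0 + 0 = 1  — reached 1.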